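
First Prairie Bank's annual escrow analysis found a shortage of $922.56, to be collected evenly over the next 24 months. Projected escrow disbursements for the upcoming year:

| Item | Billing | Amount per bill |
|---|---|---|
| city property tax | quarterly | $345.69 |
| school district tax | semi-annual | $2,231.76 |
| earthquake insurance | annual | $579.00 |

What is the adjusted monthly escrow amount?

City property tax — $345.69 × 4 = $1,382.76 per year
School district tax — $2,231.76 × 2 = $4,463.52 per year
Earthquake insurance — $579.00 per year
Annual escrow total = $6,425.28
Per month = $6,425.28 / 12 = $535.44
Monthly shortage recovery: $922.56 ÷ 24 = $38.44
New monthly escrow = $535.44 + $38.44 = $573.88

$573.88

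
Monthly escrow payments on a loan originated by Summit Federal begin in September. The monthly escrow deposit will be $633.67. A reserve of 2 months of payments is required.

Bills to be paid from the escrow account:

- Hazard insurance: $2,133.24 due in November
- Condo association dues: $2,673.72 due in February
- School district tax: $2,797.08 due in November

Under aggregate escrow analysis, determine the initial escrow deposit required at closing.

Cushion = 2 × $633.67 = $1,267.34
Trial balance (start $0, +$633.67 each month, − disbursements):
  Sep: +$633.67 → $633.67
  Oct: +$633.67 → $1,267.34
  Nov: +$633.67 − $4,930.32 → -$3,029.31
  Dec: +$633.67 → -$2,395.64
  Jan: +$633.67 → -$1,761.97
  Feb: +$633.67 − $2,673.72 → -$3,802.02
  Mar: +$633.67 → -$3,168.35
  Apr: +$633.67 → -$2,534.68
  May: +$633.67 → -$1,901.01
  Jun: +$633.67 → -$1,267.34
  Jul: +$633.67 → -$633.67
  Aug: +$633.67 → $0.00
Lowest trial balance = -$3,802.02 (Feb)
Initial deposit = cushion − low point = $1,267.34 − (-$3,802.02) = $5,069.36

$5,069.36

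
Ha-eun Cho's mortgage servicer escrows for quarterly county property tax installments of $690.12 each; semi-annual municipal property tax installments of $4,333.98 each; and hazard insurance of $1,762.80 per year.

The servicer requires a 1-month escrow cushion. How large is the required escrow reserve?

County property tax: $690.12 × 4 = $2,760.48 annually
Municipal property tax: $4,333.98 × 2 = $8,667.96 annually
Hazard insurance: $1,762.80 annually
Annual escrow total = $13,191.24
Per month = $13,191.24 ÷ 12 = $1,099.27
Reserve = 1 × $1,099.27 = $1,099.27

$1,099.27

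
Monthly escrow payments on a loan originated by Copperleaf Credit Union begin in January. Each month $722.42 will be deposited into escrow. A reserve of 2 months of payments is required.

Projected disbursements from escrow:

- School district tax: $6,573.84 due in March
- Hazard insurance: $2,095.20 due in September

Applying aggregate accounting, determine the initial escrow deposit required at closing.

$5,851.42

Cushion = 2 × $722.42 = $1,444.84
Trial balance (start $0, +$722.42 each month, − disbursements):
  Jan: +$722.42 → $722.42
  Feb: +$722.42 → $1,444.84
  Mar: +$722.42 − $6,573.84 → -$4,406.58
  Apr: +$722.42 → -$3,684.16
  May: +$722.42 → -$2,961.74
  Jun: +$722.42 → -$2,239.32
  Jul: +$722.42 → -$1,516.90
  Aug: +$722.42 → -$794.48
  Sep: +$722.42 − $2,095.20 → -$2,167.26
  Oct: +$722.42 → -$1,444.84
  Nov: +$722.42 → -$722.42
  Dec: +$722.42 → $0.00
Lowest trial balance = -$4,406.58 (Mar)
Initial deposit = cushion − low point = $1,444.84 − (-$4,406.58) = $5,851.42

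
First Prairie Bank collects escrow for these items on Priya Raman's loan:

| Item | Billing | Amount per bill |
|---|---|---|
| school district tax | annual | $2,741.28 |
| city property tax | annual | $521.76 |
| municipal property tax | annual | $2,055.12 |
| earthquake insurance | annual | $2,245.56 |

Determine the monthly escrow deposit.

School district tax: $2,741.28/yr
City property tax: $521.76/yr
Municipal property tax: $2,055.12/yr
Earthquake insurance: $2,245.56/yr
Total per year = $2,741.28 + $521.76 + $2,055.12 + $2,245.56 = $7,563.72
Monthly = $7,563.72 / 12 = $630.31

$630.31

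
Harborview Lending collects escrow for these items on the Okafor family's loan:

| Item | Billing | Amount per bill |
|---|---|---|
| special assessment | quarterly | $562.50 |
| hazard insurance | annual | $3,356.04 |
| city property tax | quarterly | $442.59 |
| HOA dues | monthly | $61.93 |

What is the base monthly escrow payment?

$676.63

Special assessment — $562.50 × 4 = $2,250.00/yr
Hazard insurance — $3,356.04/yr
City property tax — $442.59 × 4 = $1,770.36/yr
HOA dues — $61.93 × 12 = $743.16/yr
Total per year = $8,119.56
Monthly escrow = $8,119.56 ÷ 12 = $676.63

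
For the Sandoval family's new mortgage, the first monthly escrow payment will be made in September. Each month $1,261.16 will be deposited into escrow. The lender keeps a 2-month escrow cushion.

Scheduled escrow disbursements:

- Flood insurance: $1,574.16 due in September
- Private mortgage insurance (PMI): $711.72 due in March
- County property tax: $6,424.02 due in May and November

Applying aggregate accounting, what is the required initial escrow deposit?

Cushion = 2 × $1,261.16 = $2,522.32
Trial balance (start $0, +$1,261.16 each month, − disbursements):
  Sep: +$1,261.16 − $1,574.16 → -$313.00
  Oct: +$1,261.16 → $948.16
  Nov: +$1,261.16 − $6,424.02 → -$4,214.70
  Dec: +$1,261.16 → -$2,953.54
  Jan: +$1,261.16 → -$1,692.38
  Feb: +$1,261.16 → -$431.22
  Mar: +$1,261.16 − $711.72 → $118.22
  Apr: +$1,261.16 → $1,379.38
  May: +$1,261.16 − $6,424.02 → -$3,783.48
  Jun: +$1,261.16 → -$2,522.32
  Jul: +$1,261.16 → -$1,261.16
  Aug: +$1,261.16 → $0.00
Lowest trial balance = -$4,214.70 (Nov)
Initial deposit = cushion − low point = $2,522.32 − (-$4,214.70) = $6,737.02

$6,737.02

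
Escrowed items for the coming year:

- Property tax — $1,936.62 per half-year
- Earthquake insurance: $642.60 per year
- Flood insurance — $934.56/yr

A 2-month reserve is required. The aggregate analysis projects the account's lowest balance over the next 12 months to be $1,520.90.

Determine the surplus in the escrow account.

Property tax — $1,936.62 × 2 = $3,873.24 per year
Earthquake insurance — $642.60 per year
Flood insurance — $934.56 per year
Yearly total = $3,873.24 + $642.60 + $934.56 = $5,450.40
Monthly = $5,450.40 ÷ 12 = $454.20
Cushion = 2 × $454.20 = $908.40
Excess over cushion: $1,520.90 − $908.40 = $612.50

$612.50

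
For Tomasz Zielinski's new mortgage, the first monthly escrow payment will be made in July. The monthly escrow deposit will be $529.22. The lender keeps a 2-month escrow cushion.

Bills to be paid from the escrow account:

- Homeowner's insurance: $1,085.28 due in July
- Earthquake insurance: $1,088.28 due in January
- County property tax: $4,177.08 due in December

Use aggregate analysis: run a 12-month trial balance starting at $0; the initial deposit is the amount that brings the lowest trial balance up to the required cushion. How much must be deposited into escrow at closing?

$3,704.54

Cushion = 2 × $529.22 = $1,058.44
Trial balance (start $0, +$529.22 each month, − disbursements):
  Jul: +$529.22 − $1,085.28 → -$556.06
  Aug: +$529.22 → -$26.84
  Sep: +$529.22 → $502.38
  Oct: +$529.22 → $1,031.60
  Nov: +$529.22 → $1,560.82
  Dec: +$529.22 − $4,177.08 → -$2,087.04
  Jan: +$529.22 − $1,088.28 → -$2,646.10
  Feb: +$529.22 → -$2,116.88
  Mar: +$529.22 → -$1,587.66
  Apr: +$529.22 → -$1,058.44
  May: +$529.22 → -$529.22
  Jun: +$529.22 → $0.00
Lowest trial balance = -$2,646.10 (Jan)
Initial deposit = cushion − low point = $1,058.44 − (-$2,646.10) = $3,704.54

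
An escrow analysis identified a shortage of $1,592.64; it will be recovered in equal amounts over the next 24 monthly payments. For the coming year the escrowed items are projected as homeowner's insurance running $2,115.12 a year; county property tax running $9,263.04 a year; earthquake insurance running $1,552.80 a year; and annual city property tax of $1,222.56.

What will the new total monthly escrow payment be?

Homeowner's insurance — $2,115.12 per year
County property tax — $9,263.04 per year
Earthquake insurance — $1,552.80 per year
City property tax — $1,222.56 per year
Annual escrow total = $2,115.12 + $9,263.04 + $1,552.80 + $1,222.56 = $14,153.52
Monthly = $14,153.52 ÷ 12 = $1,179.46
Monthly shortage recovery: $1,592.64 ÷ 24 = $66.36
Adjusted monthly = $1,179.46 + $66.36 = $1,245.82

$1,245.82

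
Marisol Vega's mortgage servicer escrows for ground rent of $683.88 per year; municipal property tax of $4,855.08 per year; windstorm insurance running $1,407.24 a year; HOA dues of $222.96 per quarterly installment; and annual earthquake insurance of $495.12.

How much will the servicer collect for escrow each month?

Ground rent — $683.88 per year
Municipal property tax — $4,855.08 per year
Windstorm insurance — $1,407.24 per year
HOA dues — $222.96 × 4 = $891.84 per year
Earthquake insurance — $495.12 per year
Combined annual = $683.88 + $4,855.08 + $1,407.24 + $891.84 + $495.12 = $8,333.16
Per month = $8,333.16 ÷ 12 = $694.43

$694.43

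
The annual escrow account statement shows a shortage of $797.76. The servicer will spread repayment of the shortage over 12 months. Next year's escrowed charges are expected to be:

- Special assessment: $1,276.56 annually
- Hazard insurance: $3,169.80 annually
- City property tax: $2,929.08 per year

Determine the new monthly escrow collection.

Special assessment: $1,276.56/yr
Hazard insurance: $3,169.80/yr
City property tax: $2,929.08/yr
Combined annual = $1,276.56 + $3,169.80 + $2,929.08 = $7,375.44
Monthly = $7,375.44 / 12 = $614.62
Shortage spread = $797.76 ÷ 12 = $66.48/mo
Adjusted monthly = $614.62 + $66.48 = $681.10

$681.10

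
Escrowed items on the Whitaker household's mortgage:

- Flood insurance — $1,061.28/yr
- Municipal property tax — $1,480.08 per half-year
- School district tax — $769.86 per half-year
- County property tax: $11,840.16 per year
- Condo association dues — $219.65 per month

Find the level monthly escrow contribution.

$1,669.76

Flood insurance: $1,061.28 annually
Municipal property tax: $1,480.08 × 2 = $2,960.16 annually
School district tax: $769.86 × 2 = $1,539.72 annually
County property tax: $11,840.16 annually
Condo association dues: $219.65 × 12 = $2,635.80 annually
Annual escrow total = $20,037.12
Monthly escrow = $20,037.12 / 12 = $1,669.76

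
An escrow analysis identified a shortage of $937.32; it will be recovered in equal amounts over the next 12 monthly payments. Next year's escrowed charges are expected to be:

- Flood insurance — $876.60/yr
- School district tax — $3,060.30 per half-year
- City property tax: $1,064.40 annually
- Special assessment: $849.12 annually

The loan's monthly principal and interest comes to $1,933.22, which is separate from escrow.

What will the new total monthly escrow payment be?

Flood insurance — $876.60 annually
School district tax — $3,060.30 × 2 = $6,120.60 annually
City property tax — $1,064.40 annually
Special assessment — $849.12 annually
Total per year = $876.60 + $6,120.60 + $1,064.40 + $849.12 = $8,910.72
Base monthly escrow = $8,910.72 ÷ 12 = $742.56
Shortage per month = $937.32 ÷ 12 = $78.11
New monthly escrow = $742.56 + $78.11 = $820.67

$820.67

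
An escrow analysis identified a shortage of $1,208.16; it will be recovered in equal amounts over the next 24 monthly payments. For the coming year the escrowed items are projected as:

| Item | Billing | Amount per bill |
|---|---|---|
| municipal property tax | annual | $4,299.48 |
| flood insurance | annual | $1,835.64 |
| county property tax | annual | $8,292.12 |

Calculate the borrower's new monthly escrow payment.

Municipal property tax = $4,299.48/yr
Flood insurance = $1,835.64/yr
County property tax = $8,292.12/yr
Combined annual = $4,299.48 + $1,835.64 + $8,292.12 = $14,427.24
Monthly = $14,427.24 ÷ 12 = $1,202.27
Shortage per month = $1,208.16 / 24 = $50.34
Adjusted monthly = $1,202.27 + $50.34 = $1,252.61

$1,252.61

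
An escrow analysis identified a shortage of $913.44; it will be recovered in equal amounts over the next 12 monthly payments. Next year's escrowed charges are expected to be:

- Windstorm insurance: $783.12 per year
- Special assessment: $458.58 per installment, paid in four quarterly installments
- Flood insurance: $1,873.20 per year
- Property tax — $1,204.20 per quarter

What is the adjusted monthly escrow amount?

Windstorm insurance — $783.12/yr
Special assessment — $458.58 × 4 = $1,834.32/yr
Flood insurance — $1,873.20/yr
Property tax — $1,204.20 × 4 = $4,816.80/yr
Annual escrow total = $783.12 + $1,834.32 + $1,873.20 + $4,816.80 = $9,307.44
Base monthly escrow = $9,307.44 / 12 = $775.62
Monthly shortage recovery: $913.44 / 12 = $76.12
New monthly escrow = $775.62 + $76.12 = $851.74

$851.74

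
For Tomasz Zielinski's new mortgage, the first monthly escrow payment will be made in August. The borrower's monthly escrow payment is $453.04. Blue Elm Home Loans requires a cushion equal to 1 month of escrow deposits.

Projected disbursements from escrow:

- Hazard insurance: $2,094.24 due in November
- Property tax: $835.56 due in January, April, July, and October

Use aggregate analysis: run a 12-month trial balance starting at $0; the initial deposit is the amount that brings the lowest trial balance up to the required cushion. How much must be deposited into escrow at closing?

Cushion = 1 × $453.04 = $453.04
Trial balance (start $0, +$453.04 each month, − disbursements):
  Aug: +$453.04 → $453.04
  Sep: +$453.04 → $906.08
  Oct: +$453.04 − $835.56 → $523.56
  Nov: +$453.04 − $2,094.24 → -$1,117.64
  Dec: +$453.04 → -$664.60
  Jan: +$453.04 − $835.56 → -$1,047.12
  Feb: +$453.04 → -$594.08
  Mar: +$453.04 → -$141.04
  Apr: +$453.04 − $835.56 → -$523.56
  May: +$453.04 → -$70.52
  Jun: +$453.04 → $382.52
  Jul: +$453.04 − $835.56 → $0.00
Lowest trial balance = -$1,117.64 (Nov)
Initial deposit = cushion − low point = $453.04 − (-$1,117.64) = $1,570.68

$1,570.68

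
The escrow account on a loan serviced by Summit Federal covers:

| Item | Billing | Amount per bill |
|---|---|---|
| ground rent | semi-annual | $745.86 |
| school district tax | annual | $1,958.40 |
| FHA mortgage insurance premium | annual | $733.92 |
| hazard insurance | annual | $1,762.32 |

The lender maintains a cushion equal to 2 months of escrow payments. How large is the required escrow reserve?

Ground rent — $745.86 × 2 = $1,491.72 annually
School district tax — $1,958.40 annually
FHA mortgage insurance premium — $733.92 annually
Hazard insurance — $1,762.32 annually
Total per year = $1,491.72 + $1,958.40 + $733.92 + $1,762.32 = $5,946.36
Per month = $5,946.36 / 12 = $495.53
Required cushion = 2 × $495.53 = $991.06

$991.06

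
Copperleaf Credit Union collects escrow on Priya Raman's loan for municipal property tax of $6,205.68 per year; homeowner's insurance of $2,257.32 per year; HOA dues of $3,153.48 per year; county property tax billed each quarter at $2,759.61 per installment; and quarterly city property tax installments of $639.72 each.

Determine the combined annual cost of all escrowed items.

Municipal property tax: $6,205.68/yr
Homeowner's insurance: $2,257.32/yr
HOA dues: $3,153.48/yr
County property tax: $2,759.61 × 4 = $11,038.44/yr
City property tax: $639.72 × 4 = $2,558.88/yr
Annual escrow total = $6,205.68 + $2,257.32 + $3,153.48 + $11,038.44 + $2,558.88 = $25,213.80

$25,213.80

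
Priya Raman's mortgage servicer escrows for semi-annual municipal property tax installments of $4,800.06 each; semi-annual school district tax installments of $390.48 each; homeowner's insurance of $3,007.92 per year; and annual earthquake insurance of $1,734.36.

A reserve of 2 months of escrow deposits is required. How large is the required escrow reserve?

$2,520.56

Municipal property tax: $4,800.06 × 2 = $9,600.12 per year
School district tax: $390.48 × 2 = $780.96 per year
Homeowner's insurance: $3,007.92 per year
Earthquake insurance: $1,734.36 per year
Total annual escrow = $15,123.36
Monthly = $15,123.36 ÷ 12 = $1,260.28
Required cushion = 2 × $1,260.28 = $2,520.56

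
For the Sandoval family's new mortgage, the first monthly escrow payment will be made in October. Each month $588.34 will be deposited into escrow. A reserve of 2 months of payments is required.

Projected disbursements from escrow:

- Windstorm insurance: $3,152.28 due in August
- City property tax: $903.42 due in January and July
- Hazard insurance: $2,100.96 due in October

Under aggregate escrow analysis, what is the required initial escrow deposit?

$2,689.30

Cushion = 2 × $588.34 = $1,176.68
Trial balance (start $0, +$588.34 each month, − disbursements):
  Oct: +$588.34 − $2,100.96 → -$1,512.62
  Nov: +$588.34 → -$924.28
  Dec: +$588.34 → -$335.94
  Jan: +$588.34 − $903.42 → -$651.02
  Feb: +$588.34 → -$62.68
  Mar: +$588.34 → $525.66
  Apr: +$588.34 → $1,114.00
  May: +$588.34 → $1,702.34
  Jun: +$588.34 → $2,290.68
  Jul: +$588.34 − $903.42 → $1,975.60
  Aug: +$588.34 − $3,152.28 → -$588.34
  Sep: +$588.34 → $0.00
Lowest trial balance = -$1,512.62 (Oct)
Initial deposit = cushion − low point = $1,176.68 − (-$1,512.62) = $2,689.30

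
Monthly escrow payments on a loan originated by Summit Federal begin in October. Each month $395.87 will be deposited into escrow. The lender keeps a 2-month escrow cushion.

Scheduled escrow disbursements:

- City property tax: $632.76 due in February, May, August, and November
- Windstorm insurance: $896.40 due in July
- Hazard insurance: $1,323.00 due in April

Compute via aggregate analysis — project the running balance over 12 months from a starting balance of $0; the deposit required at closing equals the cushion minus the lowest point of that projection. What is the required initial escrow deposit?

Cushion = 2 × $395.87 = $791.74
Trial balance (start $0, +$395.87 each month, − disbursements):
  Oct: +$395.87 → $395.87
  Nov: +$395.87 − $632.76 → $158.98
  Dec: +$395.87 → $554.85
  Jan: +$395.87 → $950.72
  Feb: +$395.87 − $632.76 → $713.83
  Mar: +$395.87 → $1,109.70
  Apr: +$395.87 − $1,323.00 → $182.57
  May: +$395.87 − $632.76 → -$54.32
  Jun: +$395.87 → $341.55
  Jul: +$395.87 − $896.40 → -$158.98
  Aug: +$395.87 − $632.76 → -$395.87
  Sep: +$395.87 → $0.00
Lowest trial balance = -$395.87 (Aug)
Initial deposit = cushion − low point = $791.74 − (-$395.87) = $1,187.61

$1,187.61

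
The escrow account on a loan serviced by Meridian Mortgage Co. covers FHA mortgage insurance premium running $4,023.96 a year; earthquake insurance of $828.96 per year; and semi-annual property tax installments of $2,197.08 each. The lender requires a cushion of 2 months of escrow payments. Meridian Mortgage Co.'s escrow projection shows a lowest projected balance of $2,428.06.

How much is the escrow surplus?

FHA mortgage insurance premium — $4,023.96 per year
Earthquake insurance — $828.96 per year
Property tax — $2,197.08 × 2 = $4,394.16 per year
Yearly total = $4,023.96 + $828.96 + $4,394.16 = $9,247.08
Monthly = $9,247.08 / 12 = $770.59
Required cushion = 2 × $770.59 = $1,541.18
Excess over cushion: $2,428.06 − $1,541.18 = $886.88

$886.88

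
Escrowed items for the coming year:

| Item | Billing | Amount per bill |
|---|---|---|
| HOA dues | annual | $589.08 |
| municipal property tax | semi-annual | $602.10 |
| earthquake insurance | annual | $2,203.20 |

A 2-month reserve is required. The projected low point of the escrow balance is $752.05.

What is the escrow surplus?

HOA dues — $589.08
Municipal property tax — $602.10 × 2 = $1,204.20
Earthquake insurance — $2,203.20
Combined annual = $3,996.48
Monthly = $3,996.48 ÷ 12 = $333.04
Cushion = 2 × $333.04 = $666.08
Excess over cushion: $752.05 − $666.08 = $85.97

$85.97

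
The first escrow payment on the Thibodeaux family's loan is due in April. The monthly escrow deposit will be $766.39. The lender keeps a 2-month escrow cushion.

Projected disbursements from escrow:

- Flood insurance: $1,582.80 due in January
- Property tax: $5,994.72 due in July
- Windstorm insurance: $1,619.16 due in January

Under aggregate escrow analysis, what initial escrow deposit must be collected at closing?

$4,461.94

Cushion = 2 × $766.39 = $1,532.78
Trial balance (start $0, +$766.39 each month, − disbursements):
  Apr: +$766.39 → $766.39
  May: +$766.39 → $1,532.78
  Jun: +$766.39 → $2,299.17
  Jul: +$766.39 − $5,994.72 → -$2,929.16
  Aug: +$766.39 → -$2,162.77
  Sep: +$766.39 → -$1,396.38
  Oct: +$766.39 → -$629.99
  Nov: +$766.39 → $136.40
  Dec: +$766.39 → $902.79
  Jan: +$766.39 − $3,201.96 → -$1,532.78
  Feb: +$766.39 → -$766.39
  Mar: +$766.39 → $0.00
Lowest trial balance = -$2,929.16 (Jul)
Initial deposit = cushion − low point = $1,532.78 − (-$2,929.16) = $4,461.94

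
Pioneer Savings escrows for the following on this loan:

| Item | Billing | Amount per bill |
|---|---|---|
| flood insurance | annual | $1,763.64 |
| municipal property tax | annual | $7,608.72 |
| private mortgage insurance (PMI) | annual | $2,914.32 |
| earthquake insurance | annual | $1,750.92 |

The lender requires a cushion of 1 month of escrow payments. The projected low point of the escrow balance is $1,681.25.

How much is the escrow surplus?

Flood insurance — $1,763.64 per year
Municipal property tax — $7,608.72 per year
Private mortgage insurance (PMI) — $2,914.32 per year
Earthquake insurance — $1,750.92 per year
Total annual escrow = $14,037.60
Per month = $14,037.60 ÷ 12 = $1,169.80
Required reserve = 1 × $1,169.80 = $1,169.80
Excess over cushion: $1,681.25 − $1,169.80 = $511.45

$511.45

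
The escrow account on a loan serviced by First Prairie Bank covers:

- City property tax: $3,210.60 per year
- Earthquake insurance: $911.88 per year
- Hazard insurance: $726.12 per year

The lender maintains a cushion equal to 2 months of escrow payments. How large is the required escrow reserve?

City property tax: $3,210.60
Earthquake insurance: $911.88
Hazard insurance: $726.12
Yearly total = $3,210.60 + $911.88 + $726.12 = $4,848.60
Monthly = $4,848.60 ÷ 12 = $404.05
Required cushion = 2 × $404.05 = $808.10

$808.10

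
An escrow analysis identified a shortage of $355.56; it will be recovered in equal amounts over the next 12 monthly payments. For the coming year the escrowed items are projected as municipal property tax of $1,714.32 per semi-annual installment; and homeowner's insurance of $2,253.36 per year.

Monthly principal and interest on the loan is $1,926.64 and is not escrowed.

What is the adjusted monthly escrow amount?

Municipal property tax — $1,714.32 × 2 = $3,428.64 per year
Homeowner's insurance — $2,253.36 per year
Combined annual = $5,682.00
Per month = $5,682.00 / 12 = $473.50
Monthly shortage recovery: $355.56 / 12 = $29.63
Adjusted monthly = $473.50 + $29.63 = $503.13

$503.13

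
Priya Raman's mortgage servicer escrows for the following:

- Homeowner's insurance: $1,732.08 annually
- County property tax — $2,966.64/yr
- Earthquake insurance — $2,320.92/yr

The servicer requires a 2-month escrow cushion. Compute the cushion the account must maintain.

Homeowner's insurance — $1,732.08
County property tax — $2,966.64
Earthquake insurance — $2,320.92
Annual escrow total = $1,732.08 + $2,966.64 + $2,320.92 = $7,019.64
Monthly = $7,019.64 ÷ 12 = $584.97
Cushion = 2 × $584.97 = $1,169.94

$1,169.94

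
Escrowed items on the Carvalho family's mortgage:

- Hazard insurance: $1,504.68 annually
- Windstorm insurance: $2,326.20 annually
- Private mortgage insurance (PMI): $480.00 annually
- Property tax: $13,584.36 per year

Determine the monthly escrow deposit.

Hazard insurance — $1,504.68/yr
Windstorm insurance — $2,326.20/yr
Private mortgage insurance (PMI) — $480.00/yr
Property tax — $13,584.36/yr
Total annual escrow = $1,504.68 + $2,326.20 + $480.00 + $13,584.36 = $17,895.24
Base monthly escrow = $17,895.24 / 12 = $1,491.27

$1,491.27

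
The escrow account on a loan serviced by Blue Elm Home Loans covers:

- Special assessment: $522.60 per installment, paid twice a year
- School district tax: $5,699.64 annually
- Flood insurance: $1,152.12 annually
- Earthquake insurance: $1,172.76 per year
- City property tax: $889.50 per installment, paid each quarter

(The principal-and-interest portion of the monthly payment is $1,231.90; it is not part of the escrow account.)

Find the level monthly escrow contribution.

Special assessment = $522.60 × 2 = $1,045.20
School district tax = $5,699.64
Flood insurance = $1,152.12
Earthquake insurance = $1,172.76
City property tax = $889.50 × 4 = $3,558.00
Annual escrow total = $1,045.20 + $5,699.64 + $1,152.12 + $1,172.76 + $3,558.00 = $12,627.72
Monthly = $12,627.72 ÷ 12 = $1,052.31

$1,052.31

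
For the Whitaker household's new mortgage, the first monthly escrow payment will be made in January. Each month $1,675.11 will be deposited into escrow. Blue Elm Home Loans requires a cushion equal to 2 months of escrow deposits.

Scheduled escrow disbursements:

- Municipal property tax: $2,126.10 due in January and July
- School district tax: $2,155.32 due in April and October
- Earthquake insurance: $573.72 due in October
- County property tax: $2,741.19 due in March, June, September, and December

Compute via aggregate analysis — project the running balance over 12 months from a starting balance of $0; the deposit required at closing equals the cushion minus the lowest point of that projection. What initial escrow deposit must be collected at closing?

$3,959.25

Cushion = 2 × $1,675.11 = $3,350.22
Trial balance (start $0, +$1,675.11 each month, − disbursements):
  Jan: +$1,675.11 − $2,126.10 → -$450.99
  Feb: +$1,675.11 → $1,224.12
  Mar: +$1,675.11 − $2,741.19 → $158.04
  Apr: +$1,675.11 − $2,155.32 → -$322.17
  May: +$1,675.11 → $1,352.94
  Jun: +$1,675.11 − $2,741.19 → $286.86
  Jul: +$1,675.11 − $2,126.10 → -$164.13
  Aug: +$1,675.11 → $1,510.98
  Sep: +$1,675.11 − $2,741.19 → $444.90
  Oct: +$1,675.11 − $2,729.04 → -$609.03
  Nov: +$1,675.11 → $1,066.08
  Dec: +$1,675.11 − $2,741.19 → $0.00
Lowest trial balance = -$609.03 (Oct)
Initial deposit = cushion − low point = $3,350.22 − (-$609.03) = $3,959.25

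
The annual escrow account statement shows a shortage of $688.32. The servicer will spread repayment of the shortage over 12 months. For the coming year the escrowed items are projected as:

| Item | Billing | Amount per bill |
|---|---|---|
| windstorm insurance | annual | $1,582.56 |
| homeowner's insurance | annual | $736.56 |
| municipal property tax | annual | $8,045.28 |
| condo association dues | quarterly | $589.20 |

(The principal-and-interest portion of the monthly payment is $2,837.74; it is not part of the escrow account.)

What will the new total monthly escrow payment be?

Windstorm insurance = $1,582.56
Homeowner's insurance = $736.56
Municipal property tax = $8,045.28
Condo association dues = $589.20 × 4 = $2,356.80
Yearly total = $12,721.20
Per month = $12,721.20 / 12 = $1,060.10
Monthly shortage recovery: $688.32 ÷ 12 = $57.36
New monthly escrow = $1,060.10 + $57.36 = $1,117.46

$1,117.46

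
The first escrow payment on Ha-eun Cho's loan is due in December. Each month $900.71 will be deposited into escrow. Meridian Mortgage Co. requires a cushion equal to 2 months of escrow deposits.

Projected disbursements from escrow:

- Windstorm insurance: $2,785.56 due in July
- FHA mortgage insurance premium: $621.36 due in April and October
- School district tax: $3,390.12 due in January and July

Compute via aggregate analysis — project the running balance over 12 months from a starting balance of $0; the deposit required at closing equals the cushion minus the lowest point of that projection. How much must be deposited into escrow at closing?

Cushion = 2 × $900.71 = $1,801.42
Trial balance (start $0, +$900.71 each month, − disbursements):
  Dec: +$900.71 → $900.71
  Jan: +$900.71 − $3,390.12 → -$1,588.70
  Feb: +$900.71 → -$687.99
  Mar: +$900.71 → $212.72
  Apr: +$900.71 − $621.36 → $492.07
  May: +$900.71 → $1,392.78
  Jun: +$900.71 → $2,293.49
  Jul: +$900.71 − $6,175.68 → -$2,981.48
  Aug: +$900.71 → -$2,080.77
  Sep: +$900.71 → -$1,180.06
  Oct: +$900.71 − $621.36 → -$900.71
  Nov: +$900.71 → $0.00
Lowest trial balance = -$2,981.48 (Jul)
Initial deposit = cushion − low point = $1,801.42 − (-$2,981.48) = $4,782.90

$4,782.90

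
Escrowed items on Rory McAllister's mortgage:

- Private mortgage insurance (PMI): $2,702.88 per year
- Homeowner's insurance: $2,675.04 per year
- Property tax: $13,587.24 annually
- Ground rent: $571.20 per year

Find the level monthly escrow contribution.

Private mortgage insurance (PMI): $2,702.88/yr
Homeowner's insurance: $2,675.04/yr
Property tax: $13,587.24/yr
Ground rent: $571.20/yr
Combined annual = $19,536.36
Per month = $19,536.36 ÷ 12 = $1,628.03

$1,628.03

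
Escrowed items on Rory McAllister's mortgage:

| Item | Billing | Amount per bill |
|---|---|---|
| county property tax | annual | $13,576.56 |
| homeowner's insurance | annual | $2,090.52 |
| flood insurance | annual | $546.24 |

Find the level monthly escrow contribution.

$1,351.11

County property tax: $13,576.56 annually
Homeowner's insurance: $2,090.52 annually
Flood insurance: $546.24 annually
Combined annual = $13,576.56 + $2,090.52 + $546.24 = $16,213.32
Base monthly escrow = $16,213.32 ÷ 12 = $1,351.11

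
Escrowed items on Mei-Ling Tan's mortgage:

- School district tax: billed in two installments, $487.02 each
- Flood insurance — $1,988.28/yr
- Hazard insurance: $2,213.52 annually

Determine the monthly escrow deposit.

$431.32

School district tax = $487.02 × 2 = $974.04
Flood insurance = $1,988.28
Hazard insurance = $2,213.52
Combined annual = $5,175.84
Monthly escrow = $5,175.84 / 12 = $431.32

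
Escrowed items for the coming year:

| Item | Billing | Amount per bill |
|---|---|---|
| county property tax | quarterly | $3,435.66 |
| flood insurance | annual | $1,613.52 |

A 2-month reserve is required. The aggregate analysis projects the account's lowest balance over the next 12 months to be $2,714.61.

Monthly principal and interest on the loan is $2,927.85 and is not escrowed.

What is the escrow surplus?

County property tax — $3,435.66 × 4 = $13,742.64 annually
Flood insurance — $1,613.52 annually
Total annual escrow = $13,742.64 + $1,613.52 = $15,356.16
Monthly = $15,356.16 / 12 = $1,279.68
Cushion = 2 × $1,279.68 = $2,559.36
Excess over cushion: $2,714.61 − $2,559.36 = $155.25

$155.25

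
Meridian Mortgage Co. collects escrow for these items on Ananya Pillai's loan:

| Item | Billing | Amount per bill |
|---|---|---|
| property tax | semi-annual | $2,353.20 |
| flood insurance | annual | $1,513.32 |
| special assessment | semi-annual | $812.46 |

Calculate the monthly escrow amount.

Property tax = $2,353.20 × 2 = $4,706.40 annually
Flood insurance = $1,513.32 annually
Special assessment = $812.46 × 2 = $1,624.92 annually
Yearly total = $4,706.40 + $1,513.32 + $1,624.92 = $7,844.64
Base monthly escrow = $7,844.64 / 12 = $653.72

$653.72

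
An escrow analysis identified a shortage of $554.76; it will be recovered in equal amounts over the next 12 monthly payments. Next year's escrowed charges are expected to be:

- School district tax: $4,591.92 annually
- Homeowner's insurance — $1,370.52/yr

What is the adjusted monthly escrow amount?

$543.10

School district tax: $4,591.92/yr
Homeowner's insurance: $1,370.52/yr
Combined annual = $5,962.44
Monthly escrow = $5,962.44 / 12 = $496.87
Monthly shortage recovery: $554.76 ÷ 12 = $46.23
Adjusted monthly = $496.87 + $46.23 = $543.10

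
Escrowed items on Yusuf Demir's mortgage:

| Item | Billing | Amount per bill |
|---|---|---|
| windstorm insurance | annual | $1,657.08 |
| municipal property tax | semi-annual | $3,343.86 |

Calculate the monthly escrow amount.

Windstorm insurance: $1,657.08
Municipal property tax: $3,343.86 × 2 = $6,687.72
Combined annual = $1,657.08 + $6,687.72 = $8,344.80
Monthly = $8,344.80 ÷ 12 = $695.40

$695.40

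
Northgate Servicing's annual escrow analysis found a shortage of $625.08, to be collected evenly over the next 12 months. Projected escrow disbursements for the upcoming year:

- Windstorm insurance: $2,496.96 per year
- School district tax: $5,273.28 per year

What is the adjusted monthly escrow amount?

Windstorm insurance = $2,496.96/yr
School district tax = $5,273.28/yr
Combined annual = $2,496.96 + $5,273.28 = $7,770.24
Monthly = $7,770.24 ÷ 12 = $647.52
Shortage spread = $625.08 / 12 = $52.09/mo
Adjusted monthly = $647.52 + $52.09 = $699.61

$699.61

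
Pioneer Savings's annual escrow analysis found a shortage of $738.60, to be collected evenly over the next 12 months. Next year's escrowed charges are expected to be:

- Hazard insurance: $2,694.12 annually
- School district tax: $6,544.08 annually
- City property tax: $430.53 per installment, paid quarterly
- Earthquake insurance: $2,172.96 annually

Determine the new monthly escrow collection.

Hazard insurance: $2,694.12
School district tax: $6,544.08
City property tax: $430.53 × 4 = $1,722.12
Earthquake insurance: $2,172.96
Total per year = $13,133.28
Base monthly escrow = $13,133.28 / 12 = $1,094.44
Shortage per month = $738.60 / 12 = $61.55
Adjusted monthly = $1,094.44 + $61.55 = $1,155.99

$1,155.99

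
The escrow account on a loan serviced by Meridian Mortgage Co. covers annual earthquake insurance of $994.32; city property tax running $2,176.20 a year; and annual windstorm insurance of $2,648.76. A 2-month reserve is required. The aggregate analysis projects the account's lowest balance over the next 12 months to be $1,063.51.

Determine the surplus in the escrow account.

$93.63

Earthquake insurance: $994.32 per year
City property tax: $2,176.20 per year
Windstorm insurance: $2,648.76 per year
Combined annual = $994.32 + $2,176.20 + $2,648.76 = $5,819.28
Monthly = $5,819.28 ÷ 12 = $484.94
Required reserve = 2 × $484.94 = $969.88
Surplus = $1,063.51 − $969.88 = $93.63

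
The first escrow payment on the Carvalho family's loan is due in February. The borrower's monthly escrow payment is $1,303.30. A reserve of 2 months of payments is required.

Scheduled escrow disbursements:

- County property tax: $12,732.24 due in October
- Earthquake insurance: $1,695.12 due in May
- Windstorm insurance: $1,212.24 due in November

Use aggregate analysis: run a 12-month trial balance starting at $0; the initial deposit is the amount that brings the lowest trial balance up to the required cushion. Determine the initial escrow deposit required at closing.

Cushion = 2 × $1,303.30 = $2,606.60
Trial balance (start $0, +$1,303.30 each month, − disbursements):
  Feb: +$1,303.30 → $1,303.30
  Mar: +$1,303.30 → $2,606.60
  Apr: +$1,303.30 → $3,909.90
  May: +$1,303.30 − $1,695.12 → $3,518.08
  Jun: +$1,303.30 → $4,821.38
  Jul: +$1,303.30 → $6,124.68
  Aug: +$1,303.30 → $7,427.98
  Sep: +$1,303.30 → $8,731.28
  Oct: +$1,303.30 − $12,732.24 → -$2,697.66
  Nov: +$1,303.30 − $1,212.24 → -$2,606.60
  Dec: +$1,303.30 → -$1,303.30
  Jan: +$1,303.30 → $0.00
Lowest trial balance = -$2,697.66 (Oct)
Initial deposit = cushion − low point = $2,606.60 − (-$2,697.66) = $5,304.26

$5,304.26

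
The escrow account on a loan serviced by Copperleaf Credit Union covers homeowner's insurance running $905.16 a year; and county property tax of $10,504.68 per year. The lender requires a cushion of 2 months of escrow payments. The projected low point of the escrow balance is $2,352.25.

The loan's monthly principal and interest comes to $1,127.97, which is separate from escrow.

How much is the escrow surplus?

$450.61

Homeowner's insurance = $905.16/yr
County property tax = $10,504.68/yr
Yearly total = $905.16 + $10,504.68 = $11,409.84
Monthly = $11,409.84 / 12 = $950.82
Required cushion = 2 × $950.82 = $1,901.64
Excess over cushion: $2,352.25 − $1,901.64 = $450.61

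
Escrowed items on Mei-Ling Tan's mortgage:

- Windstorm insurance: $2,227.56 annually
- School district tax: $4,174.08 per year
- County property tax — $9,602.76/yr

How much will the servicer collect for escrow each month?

Windstorm insurance — $2,227.56/yr
School district tax — $4,174.08/yr
County property tax — $9,602.76/yr
Total per year = $2,227.56 + $4,174.08 + $9,602.76 = $16,004.40
Base monthly escrow = $16,004.40 / 12 = $1,333.70

$1,333.70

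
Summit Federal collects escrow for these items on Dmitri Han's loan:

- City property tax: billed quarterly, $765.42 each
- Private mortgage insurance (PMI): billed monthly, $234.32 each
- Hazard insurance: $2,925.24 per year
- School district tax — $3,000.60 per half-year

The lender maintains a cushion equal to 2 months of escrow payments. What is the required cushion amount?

$2,466.66

City property tax: $765.42 × 4 = $3,061.68/yr
Private mortgage insurance (PMI): $234.32 × 12 = $2,811.84/yr
Hazard insurance: $2,925.24/yr
School district tax: $3,000.60 × 2 = $6,001.20/yr
Yearly total = $3,061.68 + $2,811.84 + $2,925.24 + $6,001.20 = $14,799.96
Monthly escrow = $14,799.96 ÷ 12 = $1,233.33
Required cushion = 2 × $1,233.33 = $2,466.66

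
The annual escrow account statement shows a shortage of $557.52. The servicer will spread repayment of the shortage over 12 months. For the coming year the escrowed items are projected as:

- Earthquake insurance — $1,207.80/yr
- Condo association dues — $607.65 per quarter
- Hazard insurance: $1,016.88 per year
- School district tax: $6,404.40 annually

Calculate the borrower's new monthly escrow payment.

Earthquake insurance: $1,207.80/yr
Condo association dues: $607.65 × 4 = $2,430.60/yr
Hazard insurance: $1,016.88/yr
School district tax: $6,404.40/yr
Total annual escrow = $11,059.68
Monthly escrow = $11,059.68 / 12 = $921.64
Monthly shortage recovery: $557.52 / 12 = $46.46
New monthly escrow = $921.64 + $46.46 = $968.10

$968.10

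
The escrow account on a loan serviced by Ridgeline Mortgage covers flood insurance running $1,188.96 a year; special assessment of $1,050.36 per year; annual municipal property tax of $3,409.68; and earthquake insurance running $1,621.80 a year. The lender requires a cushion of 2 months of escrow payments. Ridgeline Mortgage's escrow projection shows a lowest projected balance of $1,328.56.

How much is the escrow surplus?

$116.76

Flood insurance — $1,188.96 annually
Special assessment — $1,050.36 annually
Municipal property tax — $3,409.68 annually
Earthquake insurance — $1,621.80 annually
Combined annual = $1,188.96 + $1,050.36 + $3,409.68 + $1,621.80 = $7,270.80
Per month = $7,270.80 ÷ 12 = $605.90
Cushion = 2 × $605.90 = $1,211.80
Surplus = $1,328.56 − $1,211.80 = $116.76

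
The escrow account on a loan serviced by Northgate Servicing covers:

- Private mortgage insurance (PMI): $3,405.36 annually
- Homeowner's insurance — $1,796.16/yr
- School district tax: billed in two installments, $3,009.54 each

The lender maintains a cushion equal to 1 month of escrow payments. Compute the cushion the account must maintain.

$935.05

Private mortgage insurance (PMI) — $3,405.36/yr
Homeowner's insurance — $1,796.16/yr
School district tax — $3,009.54 × 2 = $6,019.08/yr
Combined annual = $3,405.36 + $1,796.16 + $6,019.08 = $11,220.60
Per month = $11,220.60 ÷ 12 = $935.05
Cushion = 1 × $935.05 = $935.05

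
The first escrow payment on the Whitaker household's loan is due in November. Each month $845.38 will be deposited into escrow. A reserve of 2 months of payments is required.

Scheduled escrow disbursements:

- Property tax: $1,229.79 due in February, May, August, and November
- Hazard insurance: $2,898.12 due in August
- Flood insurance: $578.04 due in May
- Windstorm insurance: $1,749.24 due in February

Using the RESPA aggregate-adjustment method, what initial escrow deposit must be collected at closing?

$3,381.52

Cushion = 2 × $845.38 = $1,690.76
Trial balance (start $0, +$845.38 each month, − disbursements):
  Nov: +$845.38 − $1,229.79 → -$384.41
  Dec: +$845.38 → $460.97
  Jan: +$845.38 → $1,306.35
  Feb: +$845.38 − $2,979.03 → -$827.30
  Mar: +$845.38 → $18.08
  Apr: +$845.38 → $863.46
  May: +$845.38 − $1,807.83 → -$98.99
  Jun: +$845.38 → $746.39
  Jul: +$845.38 → $1,591.77
  Aug: +$845.38 − $4,127.91 → -$1,690.76
  Sep: +$845.38 → -$845.38
  Oct: +$845.38 → $0.00
Lowest trial balance = -$1,690.76 (Aug)
Initial deposit = cushion − low point = $1,690.76 − (-$1,690.76) = $3,381.52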